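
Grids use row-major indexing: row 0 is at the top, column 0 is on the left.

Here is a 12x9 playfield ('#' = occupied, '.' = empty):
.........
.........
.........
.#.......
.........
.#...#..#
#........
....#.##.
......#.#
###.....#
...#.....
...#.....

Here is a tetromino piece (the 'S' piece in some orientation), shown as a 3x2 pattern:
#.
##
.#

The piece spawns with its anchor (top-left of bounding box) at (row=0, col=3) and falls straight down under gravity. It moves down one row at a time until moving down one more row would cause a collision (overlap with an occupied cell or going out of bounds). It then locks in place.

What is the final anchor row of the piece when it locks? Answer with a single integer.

Answer: 4

Derivation:
Spawn at (row=0, col=3). Try each row:
  row 0: fits
  row 1: fits
  row 2: fits
  row 3: fits
  row 4: fits
  row 5: blocked -> lock at row 4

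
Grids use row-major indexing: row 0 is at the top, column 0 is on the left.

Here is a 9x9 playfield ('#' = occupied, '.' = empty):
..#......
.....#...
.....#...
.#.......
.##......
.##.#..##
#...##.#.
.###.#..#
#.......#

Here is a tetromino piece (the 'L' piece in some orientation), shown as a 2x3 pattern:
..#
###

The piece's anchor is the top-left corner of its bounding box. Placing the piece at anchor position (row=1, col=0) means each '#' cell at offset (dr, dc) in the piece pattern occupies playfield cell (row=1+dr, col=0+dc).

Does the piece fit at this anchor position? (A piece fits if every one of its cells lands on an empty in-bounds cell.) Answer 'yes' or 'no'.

Check each piece cell at anchor (1, 0):
  offset (0,2) -> (1,2): empty -> OK
  offset (1,0) -> (2,0): empty -> OK
  offset (1,1) -> (2,1): empty -> OK
  offset (1,2) -> (2,2): empty -> OK
All cells valid: yes

Answer: yes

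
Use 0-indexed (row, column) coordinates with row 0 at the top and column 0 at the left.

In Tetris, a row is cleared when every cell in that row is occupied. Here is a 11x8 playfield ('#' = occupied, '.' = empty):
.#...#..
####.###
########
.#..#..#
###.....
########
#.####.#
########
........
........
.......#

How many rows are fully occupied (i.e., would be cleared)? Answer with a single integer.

Answer: 3

Derivation:
Check each row:
  row 0: 6 empty cells -> not full
  row 1: 1 empty cell -> not full
  row 2: 0 empty cells -> FULL (clear)
  row 3: 5 empty cells -> not full
  row 4: 5 empty cells -> not full
  row 5: 0 empty cells -> FULL (clear)
  row 6: 2 empty cells -> not full
  row 7: 0 empty cells -> FULL (clear)
  row 8: 8 empty cells -> not full
  row 9: 8 empty cells -> not full
  row 10: 7 empty cells -> not full
Total rows cleared: 3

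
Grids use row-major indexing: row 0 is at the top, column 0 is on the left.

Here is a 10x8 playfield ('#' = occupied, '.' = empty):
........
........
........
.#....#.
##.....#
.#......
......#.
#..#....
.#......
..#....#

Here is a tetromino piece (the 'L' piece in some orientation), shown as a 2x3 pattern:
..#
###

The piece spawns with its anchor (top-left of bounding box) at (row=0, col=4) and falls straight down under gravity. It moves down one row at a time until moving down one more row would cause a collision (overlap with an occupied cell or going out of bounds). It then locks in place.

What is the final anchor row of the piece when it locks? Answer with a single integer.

Answer: 1

Derivation:
Spawn at (row=0, col=4). Try each row:
  row 0: fits
  row 1: fits
  row 2: blocked -> lock at row 1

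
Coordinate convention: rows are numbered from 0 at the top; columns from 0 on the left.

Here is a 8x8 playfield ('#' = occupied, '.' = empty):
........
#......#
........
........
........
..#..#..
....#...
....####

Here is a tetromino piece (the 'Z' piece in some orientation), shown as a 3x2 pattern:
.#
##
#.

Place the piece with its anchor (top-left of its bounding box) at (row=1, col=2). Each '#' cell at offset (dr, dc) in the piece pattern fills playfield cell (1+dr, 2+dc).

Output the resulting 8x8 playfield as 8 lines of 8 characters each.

Fill (1+0,2+1) = (1,3)
Fill (1+1,2+0) = (2,2)
Fill (1+1,2+1) = (2,3)
Fill (1+2,2+0) = (3,2)

Answer: ........
#..#...#
..##....
..#.....
........
..#..#..
....#...
....####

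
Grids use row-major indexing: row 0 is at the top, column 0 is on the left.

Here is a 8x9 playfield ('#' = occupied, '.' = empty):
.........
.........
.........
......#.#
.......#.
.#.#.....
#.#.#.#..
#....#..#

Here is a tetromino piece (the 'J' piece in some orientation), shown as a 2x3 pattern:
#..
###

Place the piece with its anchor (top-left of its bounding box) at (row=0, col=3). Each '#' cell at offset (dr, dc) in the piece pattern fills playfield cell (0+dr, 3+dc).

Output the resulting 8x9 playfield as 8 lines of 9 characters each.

Answer: ...#.....
...###...
.........
......#.#
.......#.
.#.#.....
#.#.#.#..
#....#..#

Derivation:
Fill (0+0,3+0) = (0,3)
Fill (0+1,3+0) = (1,3)
Fill (0+1,3+1) = (1,4)
Fill (0+1,3+2) = (1,5)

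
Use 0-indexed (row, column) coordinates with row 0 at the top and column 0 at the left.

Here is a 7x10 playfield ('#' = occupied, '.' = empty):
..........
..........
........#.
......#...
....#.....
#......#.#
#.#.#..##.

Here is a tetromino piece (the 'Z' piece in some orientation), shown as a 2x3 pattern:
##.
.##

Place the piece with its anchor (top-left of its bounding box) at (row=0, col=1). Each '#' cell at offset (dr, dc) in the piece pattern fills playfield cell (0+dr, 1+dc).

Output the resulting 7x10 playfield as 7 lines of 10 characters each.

Fill (0+0,1+0) = (0,1)
Fill (0+0,1+1) = (0,2)
Fill (0+1,1+1) = (1,2)
Fill (0+1,1+2) = (1,3)

Answer: .##.......
..##......
........#.
......#...
....#.....
#......#.#
#.#.#..##.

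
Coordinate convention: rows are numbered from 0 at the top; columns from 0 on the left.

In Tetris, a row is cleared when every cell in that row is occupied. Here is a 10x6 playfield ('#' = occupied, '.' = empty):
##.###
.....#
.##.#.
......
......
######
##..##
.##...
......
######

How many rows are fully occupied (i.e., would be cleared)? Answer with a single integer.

Check each row:
  row 0: 1 empty cell -> not full
  row 1: 5 empty cells -> not full
  row 2: 3 empty cells -> not full
  row 3: 6 empty cells -> not full
  row 4: 6 empty cells -> not full
  row 5: 0 empty cells -> FULL (clear)
  row 6: 2 empty cells -> not full
  row 7: 4 empty cells -> not full
  row 8: 6 empty cells -> not full
  row 9: 0 empty cells -> FULL (clear)
Total rows cleared: 2

Answer: 2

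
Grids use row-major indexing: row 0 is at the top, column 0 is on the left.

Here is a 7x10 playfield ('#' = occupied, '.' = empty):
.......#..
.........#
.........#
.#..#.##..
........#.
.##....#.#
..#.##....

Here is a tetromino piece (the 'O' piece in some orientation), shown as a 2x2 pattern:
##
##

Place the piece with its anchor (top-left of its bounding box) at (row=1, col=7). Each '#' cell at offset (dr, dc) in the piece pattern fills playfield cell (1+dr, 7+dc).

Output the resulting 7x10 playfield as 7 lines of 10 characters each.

Fill (1+0,7+0) = (1,7)
Fill (1+0,7+1) = (1,8)
Fill (1+1,7+0) = (2,7)
Fill (1+1,7+1) = (2,8)

Answer: .......#..
.......###
.......###
.#..#.##..
........#.
.##....#.#
..#.##....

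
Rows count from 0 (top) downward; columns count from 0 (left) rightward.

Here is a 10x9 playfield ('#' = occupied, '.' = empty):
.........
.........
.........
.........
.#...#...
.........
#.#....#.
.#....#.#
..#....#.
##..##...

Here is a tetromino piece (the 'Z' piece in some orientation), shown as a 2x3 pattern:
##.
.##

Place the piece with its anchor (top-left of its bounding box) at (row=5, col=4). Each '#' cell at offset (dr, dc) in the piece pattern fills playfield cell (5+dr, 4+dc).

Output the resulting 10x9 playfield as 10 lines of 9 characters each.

Fill (5+0,4+0) = (5,4)
Fill (5+0,4+1) = (5,5)
Fill (5+1,4+1) = (6,5)
Fill (5+1,4+2) = (6,6)

Answer: .........
.........
.........
.........
.#...#...
....##...
#.#..###.
.#....#.#
..#....#.
##..##...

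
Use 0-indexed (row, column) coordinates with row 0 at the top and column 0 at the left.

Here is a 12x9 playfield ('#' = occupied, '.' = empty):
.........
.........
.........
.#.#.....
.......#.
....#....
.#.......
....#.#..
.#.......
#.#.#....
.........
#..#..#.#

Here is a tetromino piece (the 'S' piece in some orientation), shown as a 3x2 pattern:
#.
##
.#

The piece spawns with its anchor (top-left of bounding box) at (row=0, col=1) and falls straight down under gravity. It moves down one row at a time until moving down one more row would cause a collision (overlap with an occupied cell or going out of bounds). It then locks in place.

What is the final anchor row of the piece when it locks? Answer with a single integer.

Spawn at (row=0, col=1). Try each row:
  row 0: fits
  row 1: fits
  row 2: blocked -> lock at row 1

Answer: 1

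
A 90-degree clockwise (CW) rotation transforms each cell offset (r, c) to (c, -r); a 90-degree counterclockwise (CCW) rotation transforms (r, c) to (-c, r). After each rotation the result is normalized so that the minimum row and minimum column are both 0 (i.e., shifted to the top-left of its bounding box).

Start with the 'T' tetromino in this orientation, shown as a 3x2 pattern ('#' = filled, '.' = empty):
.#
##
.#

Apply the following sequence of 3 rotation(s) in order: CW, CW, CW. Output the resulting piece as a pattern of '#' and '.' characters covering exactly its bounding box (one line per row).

Answer: ###
.#.

Derivation:
Start:
.#
##
.#
After rotation 1 (CW):
.#.
###
After rotation 2 (CW):
#.
##
#.
After rotation 3 (CW):
###
.#.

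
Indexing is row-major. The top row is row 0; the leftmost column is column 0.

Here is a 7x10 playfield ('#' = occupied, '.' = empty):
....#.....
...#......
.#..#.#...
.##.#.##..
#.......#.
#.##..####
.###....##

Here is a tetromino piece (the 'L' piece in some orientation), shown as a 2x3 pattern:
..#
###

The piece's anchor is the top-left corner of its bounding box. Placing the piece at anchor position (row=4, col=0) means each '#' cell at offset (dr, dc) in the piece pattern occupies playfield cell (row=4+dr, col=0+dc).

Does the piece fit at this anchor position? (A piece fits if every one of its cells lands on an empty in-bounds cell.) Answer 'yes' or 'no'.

Check each piece cell at anchor (4, 0):
  offset (0,2) -> (4,2): empty -> OK
  offset (1,0) -> (5,0): occupied ('#') -> FAIL
  offset (1,1) -> (5,1): empty -> OK
  offset (1,2) -> (5,2): occupied ('#') -> FAIL
All cells valid: no

Answer: no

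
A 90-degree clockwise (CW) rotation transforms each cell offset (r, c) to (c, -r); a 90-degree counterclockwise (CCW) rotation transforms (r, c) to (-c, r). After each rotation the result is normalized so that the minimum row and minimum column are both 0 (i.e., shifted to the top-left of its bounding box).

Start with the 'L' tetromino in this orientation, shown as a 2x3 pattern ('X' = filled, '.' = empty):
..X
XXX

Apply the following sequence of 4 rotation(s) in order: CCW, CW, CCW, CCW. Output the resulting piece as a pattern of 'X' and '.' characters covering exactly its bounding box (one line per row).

Start:
..X
XXX
After rotation 1 (CCW):
XX
.X
.X
After rotation 2 (CW):
..X
XXX
After rotation 3 (CCW):
XX
.X
.X
After rotation 4 (CCW):
XXX
X..

Answer: XXX
X..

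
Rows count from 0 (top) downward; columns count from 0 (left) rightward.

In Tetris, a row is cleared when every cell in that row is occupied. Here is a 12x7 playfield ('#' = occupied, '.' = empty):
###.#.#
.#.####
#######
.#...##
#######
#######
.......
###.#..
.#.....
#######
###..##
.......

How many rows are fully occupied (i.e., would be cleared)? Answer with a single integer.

Check each row:
  row 0: 2 empty cells -> not full
  row 1: 2 empty cells -> not full
  row 2: 0 empty cells -> FULL (clear)
  row 3: 4 empty cells -> not full
  row 4: 0 empty cells -> FULL (clear)
  row 5: 0 empty cells -> FULL (clear)
  row 6: 7 empty cells -> not full
  row 7: 3 empty cells -> not full
  row 8: 6 empty cells -> not full
  row 9: 0 empty cells -> FULL (clear)
  row 10: 2 empty cells -> not full
  row 11: 7 empty cells -> not full
Total rows cleared: 4

Answer: 4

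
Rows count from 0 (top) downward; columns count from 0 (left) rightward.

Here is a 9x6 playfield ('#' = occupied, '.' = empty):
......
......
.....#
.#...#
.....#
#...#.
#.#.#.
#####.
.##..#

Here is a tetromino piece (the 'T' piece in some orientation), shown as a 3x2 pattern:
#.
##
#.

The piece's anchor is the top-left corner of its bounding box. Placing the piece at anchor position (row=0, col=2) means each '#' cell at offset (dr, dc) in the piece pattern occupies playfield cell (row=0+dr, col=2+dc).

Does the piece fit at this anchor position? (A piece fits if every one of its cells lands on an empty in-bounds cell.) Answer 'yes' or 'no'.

Check each piece cell at anchor (0, 2):
  offset (0,0) -> (0,2): empty -> OK
  offset (1,0) -> (1,2): empty -> OK
  offset (1,1) -> (1,3): empty -> OK
  offset (2,0) -> (2,2): empty -> OK
All cells valid: yes

Answer: yes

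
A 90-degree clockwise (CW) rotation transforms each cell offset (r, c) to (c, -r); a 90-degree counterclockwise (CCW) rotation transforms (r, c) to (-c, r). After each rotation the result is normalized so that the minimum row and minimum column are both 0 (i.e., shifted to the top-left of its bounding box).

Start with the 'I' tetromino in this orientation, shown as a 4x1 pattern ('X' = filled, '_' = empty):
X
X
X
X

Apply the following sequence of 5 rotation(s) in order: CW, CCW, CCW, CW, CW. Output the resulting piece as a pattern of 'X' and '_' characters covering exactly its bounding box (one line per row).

Start:
X
X
X
X
After rotation 1 (CW):
XXXX
After rotation 2 (CCW):
X
X
X
X
After rotation 3 (CCW):
XXXX
After rotation 4 (CW):
X
X
X
X
After rotation 5 (CW):
XXXX

Answer: XXXX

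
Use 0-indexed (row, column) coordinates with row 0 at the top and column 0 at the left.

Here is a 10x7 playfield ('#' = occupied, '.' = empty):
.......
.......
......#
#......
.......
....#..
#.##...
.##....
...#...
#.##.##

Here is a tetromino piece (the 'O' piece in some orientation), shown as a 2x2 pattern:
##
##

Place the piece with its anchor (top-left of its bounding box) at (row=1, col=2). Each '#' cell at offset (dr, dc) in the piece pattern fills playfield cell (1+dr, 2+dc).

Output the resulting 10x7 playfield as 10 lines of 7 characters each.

Answer: .......
..##...
..##..#
#......
.......
....#..
#.##...
.##....
...#...
#.##.##

Derivation:
Fill (1+0,2+0) = (1,2)
Fill (1+0,2+1) = (1,3)
Fill (1+1,2+0) = (2,2)
Fill (1+1,2+1) = (2,3)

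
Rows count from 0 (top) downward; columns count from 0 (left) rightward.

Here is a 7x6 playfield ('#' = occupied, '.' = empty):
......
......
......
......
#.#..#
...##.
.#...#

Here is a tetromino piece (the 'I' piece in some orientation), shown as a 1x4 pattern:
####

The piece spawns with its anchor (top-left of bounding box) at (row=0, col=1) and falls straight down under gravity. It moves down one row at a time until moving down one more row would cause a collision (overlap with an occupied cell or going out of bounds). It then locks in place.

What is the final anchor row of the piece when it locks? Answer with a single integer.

Answer: 3

Derivation:
Spawn at (row=0, col=1). Try each row:
  row 0: fits
  row 1: fits
  row 2: fits
  row 3: fits
  row 4: blocked -> lock at row 3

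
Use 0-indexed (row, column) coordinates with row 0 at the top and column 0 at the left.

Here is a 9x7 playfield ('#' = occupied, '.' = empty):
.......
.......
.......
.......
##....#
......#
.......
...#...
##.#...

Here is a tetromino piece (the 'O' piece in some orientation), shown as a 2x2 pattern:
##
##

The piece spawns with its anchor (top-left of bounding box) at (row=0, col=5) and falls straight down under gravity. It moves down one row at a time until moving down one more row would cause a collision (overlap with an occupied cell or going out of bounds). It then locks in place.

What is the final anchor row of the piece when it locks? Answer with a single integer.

Spawn at (row=0, col=5). Try each row:
  row 0: fits
  row 1: fits
  row 2: fits
  row 3: blocked -> lock at row 2

Answer: 2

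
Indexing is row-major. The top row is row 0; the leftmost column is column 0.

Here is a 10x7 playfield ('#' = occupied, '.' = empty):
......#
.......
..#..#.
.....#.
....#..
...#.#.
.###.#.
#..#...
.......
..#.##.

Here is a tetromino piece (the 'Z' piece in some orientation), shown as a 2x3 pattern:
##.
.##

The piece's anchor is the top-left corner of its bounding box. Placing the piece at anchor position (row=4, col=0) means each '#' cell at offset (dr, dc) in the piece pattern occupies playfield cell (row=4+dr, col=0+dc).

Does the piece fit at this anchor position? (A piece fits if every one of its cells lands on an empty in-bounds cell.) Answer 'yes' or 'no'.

Check each piece cell at anchor (4, 0):
  offset (0,0) -> (4,0): empty -> OK
  offset (0,1) -> (4,1): empty -> OK
  offset (1,1) -> (5,1): empty -> OK
  offset (1,2) -> (5,2): empty -> OK
All cells valid: yes

Answer: yes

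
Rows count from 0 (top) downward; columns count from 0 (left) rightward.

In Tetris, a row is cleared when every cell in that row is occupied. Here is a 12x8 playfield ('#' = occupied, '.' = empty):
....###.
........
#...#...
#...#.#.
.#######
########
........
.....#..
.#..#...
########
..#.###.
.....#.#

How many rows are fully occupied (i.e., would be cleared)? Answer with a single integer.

Check each row:
  row 0: 5 empty cells -> not full
  row 1: 8 empty cells -> not full
  row 2: 6 empty cells -> not full
  row 3: 5 empty cells -> not full
  row 4: 1 empty cell -> not full
  row 5: 0 empty cells -> FULL (clear)
  row 6: 8 empty cells -> not full
  row 7: 7 empty cells -> not full
  row 8: 6 empty cells -> not full
  row 9: 0 empty cells -> FULL (clear)
  row 10: 4 empty cells -> not full
  row 11: 6 empty cells -> not full
Total rows cleared: 2

Answer: 2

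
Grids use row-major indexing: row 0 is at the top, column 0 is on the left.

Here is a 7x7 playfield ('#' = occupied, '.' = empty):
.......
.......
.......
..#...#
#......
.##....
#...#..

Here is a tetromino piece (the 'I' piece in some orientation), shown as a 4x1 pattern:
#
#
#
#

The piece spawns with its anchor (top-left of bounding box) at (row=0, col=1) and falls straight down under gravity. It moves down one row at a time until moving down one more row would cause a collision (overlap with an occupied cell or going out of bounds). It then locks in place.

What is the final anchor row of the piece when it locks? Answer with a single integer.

Spawn at (row=0, col=1). Try each row:
  row 0: fits
  row 1: fits
  row 2: blocked -> lock at row 1

Answer: 1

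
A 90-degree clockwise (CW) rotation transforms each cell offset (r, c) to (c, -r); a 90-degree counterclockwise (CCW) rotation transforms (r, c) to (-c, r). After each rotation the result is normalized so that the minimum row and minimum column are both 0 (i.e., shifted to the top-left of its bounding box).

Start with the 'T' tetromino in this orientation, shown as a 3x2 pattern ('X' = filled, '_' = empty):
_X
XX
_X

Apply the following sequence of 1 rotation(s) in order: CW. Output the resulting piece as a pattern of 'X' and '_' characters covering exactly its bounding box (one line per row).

Answer: _X_
XXX

Derivation:
Start:
_X
XX
_X
After rotation 1 (CW):
_X_
XXX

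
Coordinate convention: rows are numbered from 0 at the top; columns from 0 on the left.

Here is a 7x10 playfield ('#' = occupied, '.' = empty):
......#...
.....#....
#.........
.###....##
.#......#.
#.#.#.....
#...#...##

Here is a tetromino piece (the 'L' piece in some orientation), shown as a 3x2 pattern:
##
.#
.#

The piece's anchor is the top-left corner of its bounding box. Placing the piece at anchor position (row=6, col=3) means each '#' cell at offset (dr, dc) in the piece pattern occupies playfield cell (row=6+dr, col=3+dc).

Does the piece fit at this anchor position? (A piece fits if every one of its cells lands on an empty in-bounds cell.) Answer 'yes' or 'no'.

Check each piece cell at anchor (6, 3):
  offset (0,0) -> (6,3): empty -> OK
  offset (0,1) -> (6,4): occupied ('#') -> FAIL
  offset (1,1) -> (7,4): out of bounds -> FAIL
  offset (2,1) -> (8,4): out of bounds -> FAIL
All cells valid: no

Answer: no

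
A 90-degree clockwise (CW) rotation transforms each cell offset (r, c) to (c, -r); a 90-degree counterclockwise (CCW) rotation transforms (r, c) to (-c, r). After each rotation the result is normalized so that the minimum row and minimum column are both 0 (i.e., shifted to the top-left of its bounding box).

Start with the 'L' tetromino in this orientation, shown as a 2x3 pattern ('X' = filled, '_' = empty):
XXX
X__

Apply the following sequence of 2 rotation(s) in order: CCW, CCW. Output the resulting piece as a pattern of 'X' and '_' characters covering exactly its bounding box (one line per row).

Start:
XXX
X__
After rotation 1 (CCW):
X_
X_
XX
After rotation 2 (CCW):
__X
XXX

Answer: __X
XXX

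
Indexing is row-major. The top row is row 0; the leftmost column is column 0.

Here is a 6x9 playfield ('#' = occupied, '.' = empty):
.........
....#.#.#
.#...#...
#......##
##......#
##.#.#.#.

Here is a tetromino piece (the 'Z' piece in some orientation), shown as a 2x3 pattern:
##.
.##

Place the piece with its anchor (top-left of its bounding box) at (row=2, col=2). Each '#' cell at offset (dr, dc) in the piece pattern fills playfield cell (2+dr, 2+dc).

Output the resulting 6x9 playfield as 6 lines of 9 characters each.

Answer: .........
....#.#.#
.###.#...
#..##..##
##......#
##.#.#.#.

Derivation:
Fill (2+0,2+0) = (2,2)
Fill (2+0,2+1) = (2,3)
Fill (2+1,2+1) = (3,3)
Fill (2+1,2+2) = (3,4)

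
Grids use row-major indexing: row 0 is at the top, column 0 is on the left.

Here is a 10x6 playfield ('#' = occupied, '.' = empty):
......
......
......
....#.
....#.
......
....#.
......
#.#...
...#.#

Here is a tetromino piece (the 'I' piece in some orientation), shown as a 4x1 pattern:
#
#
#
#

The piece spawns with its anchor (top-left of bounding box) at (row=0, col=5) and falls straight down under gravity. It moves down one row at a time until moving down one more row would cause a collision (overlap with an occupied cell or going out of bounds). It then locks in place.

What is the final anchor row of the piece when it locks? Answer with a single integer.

Spawn at (row=0, col=5). Try each row:
  row 0: fits
  row 1: fits
  row 2: fits
  row 3: fits
  row 4: fits
  row 5: fits
  row 6: blocked -> lock at row 5

Answer: 5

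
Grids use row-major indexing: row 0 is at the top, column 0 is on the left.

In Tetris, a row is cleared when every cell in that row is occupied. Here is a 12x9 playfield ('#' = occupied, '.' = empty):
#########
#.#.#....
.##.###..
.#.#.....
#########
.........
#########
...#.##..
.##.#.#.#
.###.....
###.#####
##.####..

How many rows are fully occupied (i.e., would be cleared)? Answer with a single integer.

Answer: 3

Derivation:
Check each row:
  row 0: 0 empty cells -> FULL (clear)
  row 1: 6 empty cells -> not full
  row 2: 4 empty cells -> not full
  row 3: 7 empty cells -> not full
  row 4: 0 empty cells -> FULL (clear)
  row 5: 9 empty cells -> not full
  row 6: 0 empty cells -> FULL (clear)
  row 7: 6 empty cells -> not full
  row 8: 4 empty cells -> not full
  row 9: 6 empty cells -> not full
  row 10: 1 empty cell -> not full
  row 11: 3 empty cells -> not full
Total rows cleared: 3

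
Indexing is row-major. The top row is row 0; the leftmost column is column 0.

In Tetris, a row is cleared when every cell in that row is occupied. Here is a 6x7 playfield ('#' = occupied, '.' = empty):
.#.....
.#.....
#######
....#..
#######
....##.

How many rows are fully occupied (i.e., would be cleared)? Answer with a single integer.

Check each row:
  row 0: 6 empty cells -> not full
  row 1: 6 empty cells -> not full
  row 2: 0 empty cells -> FULL (clear)
  row 3: 6 empty cells -> not full
  row 4: 0 empty cells -> FULL (clear)
  row 5: 5 empty cells -> not full
Total rows cleared: 2

Answer: 2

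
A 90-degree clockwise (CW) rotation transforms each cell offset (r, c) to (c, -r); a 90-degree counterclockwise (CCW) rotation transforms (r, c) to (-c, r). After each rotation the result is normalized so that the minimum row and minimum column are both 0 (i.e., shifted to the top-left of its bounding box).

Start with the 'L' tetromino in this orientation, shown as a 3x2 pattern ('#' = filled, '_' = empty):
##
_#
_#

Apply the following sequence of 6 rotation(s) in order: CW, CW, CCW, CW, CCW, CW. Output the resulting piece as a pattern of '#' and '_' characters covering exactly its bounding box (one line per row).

Start:
##
_#
_#
After rotation 1 (CW):
__#
###
After rotation 2 (CW):
#_
#_
##
After rotation 3 (CCW):
__#
###
After rotation 4 (CW):
#_
#_
##
After rotation 5 (CCW):
__#
###
After rotation 6 (CW):
#_
#_
##

Answer: #_
#_
##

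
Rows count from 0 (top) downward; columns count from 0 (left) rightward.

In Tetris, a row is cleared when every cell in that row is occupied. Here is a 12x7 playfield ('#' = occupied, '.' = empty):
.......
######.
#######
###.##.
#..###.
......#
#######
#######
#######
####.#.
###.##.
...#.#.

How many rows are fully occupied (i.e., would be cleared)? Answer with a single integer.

Answer: 4

Derivation:
Check each row:
  row 0: 7 empty cells -> not full
  row 1: 1 empty cell -> not full
  row 2: 0 empty cells -> FULL (clear)
  row 3: 2 empty cells -> not full
  row 4: 3 empty cells -> not full
  row 5: 6 empty cells -> not full
  row 6: 0 empty cells -> FULL (clear)
  row 7: 0 empty cells -> FULL (clear)
  row 8: 0 empty cells -> FULL (clear)
  row 9: 2 empty cells -> not full
  row 10: 2 empty cells -> not full
  row 11: 5 empty cells -> not full
Total rows cleared: 4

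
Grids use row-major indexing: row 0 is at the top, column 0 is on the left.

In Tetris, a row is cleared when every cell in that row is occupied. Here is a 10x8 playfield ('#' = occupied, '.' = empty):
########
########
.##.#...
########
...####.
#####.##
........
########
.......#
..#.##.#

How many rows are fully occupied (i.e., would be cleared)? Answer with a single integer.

Check each row:
  row 0: 0 empty cells -> FULL (clear)
  row 1: 0 empty cells -> FULL (clear)
  row 2: 5 empty cells -> not full
  row 3: 0 empty cells -> FULL (clear)
  row 4: 4 empty cells -> not full
  row 5: 1 empty cell -> not full
  row 6: 8 empty cells -> not full
  row 7: 0 empty cells -> FULL (clear)
  row 8: 7 empty cells -> not full
  row 9: 4 empty cells -> not full
Total rows cleared: 4

Answer: 4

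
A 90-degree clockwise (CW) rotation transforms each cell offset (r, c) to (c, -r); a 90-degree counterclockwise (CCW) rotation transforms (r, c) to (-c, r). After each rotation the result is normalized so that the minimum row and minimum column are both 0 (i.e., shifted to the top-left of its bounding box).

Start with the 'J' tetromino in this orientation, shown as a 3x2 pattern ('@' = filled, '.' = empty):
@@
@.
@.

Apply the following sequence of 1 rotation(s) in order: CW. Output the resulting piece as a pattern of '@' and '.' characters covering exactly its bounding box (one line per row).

Start:
@@
@.
@.
After rotation 1 (CW):
@@@
..@

Answer: @@@
..@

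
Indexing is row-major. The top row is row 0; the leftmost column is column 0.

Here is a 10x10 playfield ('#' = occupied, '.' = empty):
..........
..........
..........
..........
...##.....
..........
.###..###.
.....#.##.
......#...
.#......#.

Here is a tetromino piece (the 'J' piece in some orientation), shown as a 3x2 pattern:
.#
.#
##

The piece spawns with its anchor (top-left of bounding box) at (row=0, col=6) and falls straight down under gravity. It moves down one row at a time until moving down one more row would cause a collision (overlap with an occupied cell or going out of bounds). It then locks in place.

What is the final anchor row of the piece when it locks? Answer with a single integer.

Spawn at (row=0, col=6). Try each row:
  row 0: fits
  row 1: fits
  row 2: fits
  row 3: fits
  row 4: blocked -> lock at row 3

Answer: 3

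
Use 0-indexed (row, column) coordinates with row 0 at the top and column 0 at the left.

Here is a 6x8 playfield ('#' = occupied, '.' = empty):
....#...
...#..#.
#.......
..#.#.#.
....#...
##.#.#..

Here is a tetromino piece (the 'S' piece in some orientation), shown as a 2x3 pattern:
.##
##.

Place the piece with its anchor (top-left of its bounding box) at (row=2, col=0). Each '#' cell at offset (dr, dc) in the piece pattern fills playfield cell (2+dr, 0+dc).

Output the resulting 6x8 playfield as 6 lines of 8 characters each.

Answer: ....#...
...#..#.
###.....
###.#.#.
....#...
##.#.#..

Derivation:
Fill (2+0,0+1) = (2,1)
Fill (2+0,0+2) = (2,2)
Fill (2+1,0+0) = (3,0)
Fill (2+1,0+1) = (3,1)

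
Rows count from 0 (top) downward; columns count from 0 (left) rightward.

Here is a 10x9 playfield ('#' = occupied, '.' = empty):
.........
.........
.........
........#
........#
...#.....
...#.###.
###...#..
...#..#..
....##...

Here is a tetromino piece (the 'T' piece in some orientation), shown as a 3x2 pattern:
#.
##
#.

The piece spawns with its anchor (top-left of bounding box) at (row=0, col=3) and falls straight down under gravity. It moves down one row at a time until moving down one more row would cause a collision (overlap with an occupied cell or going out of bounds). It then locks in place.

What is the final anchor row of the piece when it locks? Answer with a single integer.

Spawn at (row=0, col=3). Try each row:
  row 0: fits
  row 1: fits
  row 2: fits
  row 3: blocked -> lock at row 2

Answer: 2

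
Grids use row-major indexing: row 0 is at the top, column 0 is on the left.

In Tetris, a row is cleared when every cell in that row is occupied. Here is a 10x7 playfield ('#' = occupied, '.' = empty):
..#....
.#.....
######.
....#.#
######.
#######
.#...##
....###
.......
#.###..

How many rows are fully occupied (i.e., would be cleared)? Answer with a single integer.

Check each row:
  row 0: 6 empty cells -> not full
  row 1: 6 empty cells -> not full
  row 2: 1 empty cell -> not full
  row 3: 5 empty cells -> not full
  row 4: 1 empty cell -> not full
  row 5: 0 empty cells -> FULL (clear)
  row 6: 4 empty cells -> not full
  row 7: 4 empty cells -> not full
  row 8: 7 empty cells -> not full
  row 9: 3 empty cells -> not full
Total rows cleared: 1

Answer: 1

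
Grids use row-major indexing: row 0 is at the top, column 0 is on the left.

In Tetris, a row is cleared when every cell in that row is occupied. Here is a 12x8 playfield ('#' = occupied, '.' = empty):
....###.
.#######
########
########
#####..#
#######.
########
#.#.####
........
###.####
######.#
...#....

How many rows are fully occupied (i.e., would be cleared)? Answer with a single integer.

Answer: 3

Derivation:
Check each row:
  row 0: 5 empty cells -> not full
  row 1: 1 empty cell -> not full
  row 2: 0 empty cells -> FULL (clear)
  row 3: 0 empty cells -> FULL (clear)
  row 4: 2 empty cells -> not full
  row 5: 1 empty cell -> not full
  row 6: 0 empty cells -> FULL (clear)
  row 7: 2 empty cells -> not full
  row 8: 8 empty cells -> not full
  row 9: 1 empty cell -> not full
  row 10: 1 empty cell -> not full
  row 11: 7 empty cells -> not full
Total rows cleared: 3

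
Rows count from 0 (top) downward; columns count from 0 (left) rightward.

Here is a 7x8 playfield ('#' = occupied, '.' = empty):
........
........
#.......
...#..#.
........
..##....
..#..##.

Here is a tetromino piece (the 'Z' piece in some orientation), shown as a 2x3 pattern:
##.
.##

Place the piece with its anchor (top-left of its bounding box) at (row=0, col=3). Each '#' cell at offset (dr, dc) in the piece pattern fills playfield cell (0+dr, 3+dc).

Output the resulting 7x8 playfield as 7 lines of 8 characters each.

Answer: ...##...
....##..
#.......
...#..#.
........
..##....
..#..##.

Derivation:
Fill (0+0,3+0) = (0,3)
Fill (0+0,3+1) = (0,4)
Fill (0+1,3+1) = (1,4)
Fill (0+1,3+2) = (1,5)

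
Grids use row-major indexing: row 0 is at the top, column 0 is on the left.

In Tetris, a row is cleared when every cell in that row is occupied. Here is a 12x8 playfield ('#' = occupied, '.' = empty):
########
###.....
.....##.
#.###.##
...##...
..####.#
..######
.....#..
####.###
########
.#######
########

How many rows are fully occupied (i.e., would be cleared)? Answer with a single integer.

Check each row:
  row 0: 0 empty cells -> FULL (clear)
  row 1: 5 empty cells -> not full
  row 2: 6 empty cells -> not full
  row 3: 2 empty cells -> not full
  row 4: 6 empty cells -> not full
  row 5: 3 empty cells -> not full
  row 6: 2 empty cells -> not full
  row 7: 7 empty cells -> not full
  row 8: 1 empty cell -> not full
  row 9: 0 empty cells -> FULL (clear)
  row 10: 1 empty cell -> not full
  row 11: 0 empty cells -> FULL (clear)
Total rows cleared: 3

Answer: 3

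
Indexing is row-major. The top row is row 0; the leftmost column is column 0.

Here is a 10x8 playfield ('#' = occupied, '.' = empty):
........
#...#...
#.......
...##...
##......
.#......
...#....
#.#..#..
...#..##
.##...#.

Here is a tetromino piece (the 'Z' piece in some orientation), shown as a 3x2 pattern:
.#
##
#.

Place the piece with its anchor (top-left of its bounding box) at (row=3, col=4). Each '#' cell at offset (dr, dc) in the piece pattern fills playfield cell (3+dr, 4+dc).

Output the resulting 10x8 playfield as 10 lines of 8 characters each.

Fill (3+0,4+1) = (3,5)
Fill (3+1,4+0) = (4,4)
Fill (3+1,4+1) = (4,5)
Fill (3+2,4+0) = (5,4)

Answer: ........
#...#...
#.......
...###..
##..##..
.#..#...
...#....
#.#..#..
...#..##
.##...#.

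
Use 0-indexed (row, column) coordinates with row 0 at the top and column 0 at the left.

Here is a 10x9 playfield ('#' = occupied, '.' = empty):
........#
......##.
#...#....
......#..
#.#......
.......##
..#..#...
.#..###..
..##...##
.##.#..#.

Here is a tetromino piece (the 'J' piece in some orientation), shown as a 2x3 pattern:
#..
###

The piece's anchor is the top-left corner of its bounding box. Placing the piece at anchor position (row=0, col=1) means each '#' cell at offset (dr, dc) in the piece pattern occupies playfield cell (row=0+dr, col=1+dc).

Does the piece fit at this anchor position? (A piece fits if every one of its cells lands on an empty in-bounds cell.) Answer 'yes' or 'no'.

Answer: yes

Derivation:
Check each piece cell at anchor (0, 1):
  offset (0,0) -> (0,1): empty -> OK
  offset (1,0) -> (1,1): empty -> OK
  offset (1,1) -> (1,2): empty -> OK
  offset (1,2) -> (1,3): empty -> OK
All cells valid: yes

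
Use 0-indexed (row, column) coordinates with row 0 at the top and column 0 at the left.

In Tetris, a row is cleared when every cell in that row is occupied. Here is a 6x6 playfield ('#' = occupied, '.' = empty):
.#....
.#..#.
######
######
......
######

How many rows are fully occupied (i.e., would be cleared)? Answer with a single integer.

Check each row:
  row 0: 5 empty cells -> not full
  row 1: 4 empty cells -> not full
  row 2: 0 empty cells -> FULL (clear)
  row 3: 0 empty cells -> FULL (clear)
  row 4: 6 empty cells -> not full
  row 5: 0 empty cells -> FULL (clear)
Total rows cleared: 3

Answer: 3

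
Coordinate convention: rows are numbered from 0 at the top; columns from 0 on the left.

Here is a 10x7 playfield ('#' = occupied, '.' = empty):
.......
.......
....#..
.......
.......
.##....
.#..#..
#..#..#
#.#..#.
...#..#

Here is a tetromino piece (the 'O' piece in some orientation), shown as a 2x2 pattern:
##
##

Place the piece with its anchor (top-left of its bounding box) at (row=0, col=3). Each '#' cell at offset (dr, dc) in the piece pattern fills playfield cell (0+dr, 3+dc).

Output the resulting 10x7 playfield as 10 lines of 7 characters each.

Answer: ...##..
...##..
....#..
.......
.......
.##....
.#..#..
#..#..#
#.#..#.
...#..#

Derivation:
Fill (0+0,3+0) = (0,3)
Fill (0+0,3+1) = (0,4)
Fill (0+1,3+0) = (1,3)
Fill (0+1,3+1) = (1,4)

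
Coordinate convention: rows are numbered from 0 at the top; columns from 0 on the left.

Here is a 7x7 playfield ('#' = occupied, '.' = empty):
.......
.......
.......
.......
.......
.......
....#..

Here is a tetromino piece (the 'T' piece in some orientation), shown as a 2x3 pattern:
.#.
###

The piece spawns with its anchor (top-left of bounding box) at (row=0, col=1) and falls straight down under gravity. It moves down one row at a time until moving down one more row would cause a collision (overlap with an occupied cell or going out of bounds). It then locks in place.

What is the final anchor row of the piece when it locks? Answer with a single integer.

Spawn at (row=0, col=1). Try each row:
  row 0: fits
  row 1: fits
  row 2: fits
  row 3: fits
  row 4: fits
  row 5: fits
  row 6: blocked -> lock at row 5

Answer: 5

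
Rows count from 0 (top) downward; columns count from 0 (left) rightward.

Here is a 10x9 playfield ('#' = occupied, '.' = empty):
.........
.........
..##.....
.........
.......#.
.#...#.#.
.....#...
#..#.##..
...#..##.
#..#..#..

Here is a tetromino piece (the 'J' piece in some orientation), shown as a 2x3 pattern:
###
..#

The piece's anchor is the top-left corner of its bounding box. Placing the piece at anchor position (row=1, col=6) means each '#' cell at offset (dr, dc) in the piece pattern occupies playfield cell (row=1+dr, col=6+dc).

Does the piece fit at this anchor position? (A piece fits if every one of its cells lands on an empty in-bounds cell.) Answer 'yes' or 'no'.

Answer: yes

Derivation:
Check each piece cell at anchor (1, 6):
  offset (0,0) -> (1,6): empty -> OK
  offset (0,1) -> (1,7): empty -> OK
  offset (0,2) -> (1,8): empty -> OK
  offset (1,2) -> (2,8): empty -> OK
All cells valid: yes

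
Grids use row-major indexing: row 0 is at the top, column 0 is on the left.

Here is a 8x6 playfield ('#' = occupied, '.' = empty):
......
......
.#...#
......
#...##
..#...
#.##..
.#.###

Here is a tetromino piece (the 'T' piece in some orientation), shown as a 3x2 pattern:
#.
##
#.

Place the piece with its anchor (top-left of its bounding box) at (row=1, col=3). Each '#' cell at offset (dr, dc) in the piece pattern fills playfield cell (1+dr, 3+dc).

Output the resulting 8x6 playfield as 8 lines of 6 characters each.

Fill (1+0,3+0) = (1,3)
Fill (1+1,3+0) = (2,3)
Fill (1+1,3+1) = (2,4)
Fill (1+2,3+0) = (3,3)

Answer: ......
...#..
.#.###
...#..
#...##
..#...
#.##..
.#.###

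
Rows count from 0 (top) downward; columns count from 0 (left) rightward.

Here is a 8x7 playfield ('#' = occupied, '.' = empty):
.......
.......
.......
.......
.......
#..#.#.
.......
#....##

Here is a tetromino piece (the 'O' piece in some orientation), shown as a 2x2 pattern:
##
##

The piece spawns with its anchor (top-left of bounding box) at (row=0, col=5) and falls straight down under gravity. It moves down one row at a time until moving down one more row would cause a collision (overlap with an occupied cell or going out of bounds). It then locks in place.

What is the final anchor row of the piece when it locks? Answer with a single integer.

Answer: 3

Derivation:
Spawn at (row=0, col=5). Try each row:
  row 0: fits
  row 1: fits
  row 2: fits
  row 3: fits
  row 4: blocked -> lock at row 3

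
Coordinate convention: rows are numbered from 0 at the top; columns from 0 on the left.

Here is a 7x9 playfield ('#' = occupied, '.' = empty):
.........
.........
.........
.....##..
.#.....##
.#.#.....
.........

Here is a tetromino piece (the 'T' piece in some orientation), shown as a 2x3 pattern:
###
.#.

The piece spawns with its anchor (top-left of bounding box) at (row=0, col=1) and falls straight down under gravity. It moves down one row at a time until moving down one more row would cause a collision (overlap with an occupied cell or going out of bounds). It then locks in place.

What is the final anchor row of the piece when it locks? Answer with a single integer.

Spawn at (row=0, col=1). Try each row:
  row 0: fits
  row 1: fits
  row 2: fits
  row 3: fits
  row 4: blocked -> lock at row 3

Answer: 3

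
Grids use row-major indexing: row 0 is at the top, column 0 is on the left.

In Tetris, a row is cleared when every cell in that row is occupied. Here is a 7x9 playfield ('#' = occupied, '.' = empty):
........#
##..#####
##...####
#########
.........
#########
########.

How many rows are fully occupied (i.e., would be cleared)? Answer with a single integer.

Check each row:
  row 0: 8 empty cells -> not full
  row 1: 2 empty cells -> not full
  row 2: 3 empty cells -> not full
  row 3: 0 empty cells -> FULL (clear)
  row 4: 9 empty cells -> not full
  row 5: 0 empty cells -> FULL (clear)
  row 6: 1 empty cell -> not full
Total rows cleared: 2

Answer: 2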